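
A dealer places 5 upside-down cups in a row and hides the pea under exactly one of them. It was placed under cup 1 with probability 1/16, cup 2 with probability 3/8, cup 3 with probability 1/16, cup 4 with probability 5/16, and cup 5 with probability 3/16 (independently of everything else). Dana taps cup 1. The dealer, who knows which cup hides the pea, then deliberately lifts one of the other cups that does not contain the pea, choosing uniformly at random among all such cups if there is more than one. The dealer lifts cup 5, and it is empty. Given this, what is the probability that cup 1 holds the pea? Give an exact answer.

1/17

Consider each possible location of the pea in turn.
If it is under cup 1 (prior 1/16): the dealer has 4 equally likely choices, so probability 1/4; weight (1/16)·(1/4) = 1/64.
If it is under cup 2 (prior 3/8): the dealer has 3 equally likely choices, so probability 1/3; weight (3/8)·(1/3) = 1/8.
If it is under cup 3 (prior 1/16): the dealer has 3 equally likely choices, so probability 1/3; weight (1/16)·(1/3) = 1/48.
If it is under cup 4 (prior 5/16): the dealer has 3 equally likely choices, so probability 1/3; weight (5/16)·(1/3) = 5/48.
If it is under cup 5 (prior 3/16): the dealer opened cup 5, so this case is ruled out; weight (3/16)·0 = 0.
The weights sum to 17/64.
So P(the pea under cup 1 | the dealer opened cup 5) = (1/64) / (17/64) = 1/17.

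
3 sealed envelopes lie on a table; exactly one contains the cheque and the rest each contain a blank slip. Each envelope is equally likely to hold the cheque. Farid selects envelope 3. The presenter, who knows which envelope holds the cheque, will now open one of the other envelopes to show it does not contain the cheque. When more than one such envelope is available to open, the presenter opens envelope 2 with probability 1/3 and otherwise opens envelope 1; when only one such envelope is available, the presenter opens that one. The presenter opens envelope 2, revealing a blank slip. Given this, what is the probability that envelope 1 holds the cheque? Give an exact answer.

3/4

Consider each possible location of the cheque in turn.
If it is in envelope 1 (prior 1/3): only envelope 2 is available, probability 1; weight (1/3)·1 = 1/3.
If it is in envelope 2 (prior 1/3): the presenter opened envelope 2, so this case is ruled out; weight (1/3)·0 = 0.
If it is in envelope 3 (prior 1/3): envelope 2 is available, opened with probability 1/3; weight (1/3)·(1/3) = 1/9.
The weights sum to 4/9.
So P(the cheque in envelope 1 | the presenter opened envelope 2) = (1/3) / (4/9) = 3/4.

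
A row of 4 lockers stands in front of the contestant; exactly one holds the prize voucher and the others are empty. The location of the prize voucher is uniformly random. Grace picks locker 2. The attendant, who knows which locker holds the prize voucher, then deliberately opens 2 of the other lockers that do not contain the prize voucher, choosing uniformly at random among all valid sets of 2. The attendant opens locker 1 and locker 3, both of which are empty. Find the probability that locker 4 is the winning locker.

Apply Bayes' rule, conditioning on where the prize voucher actually is.
If it is in either of lockers 1 and 3 (prior 1/4 each): that locker was opened and seen not to hold the prize — ruled out; weight (1/4)·0 = 0 each.
If it is in locker 2 (prior 1/4): the attendant has 3 equally likely choices, so probability 1/3; weight (1/4)·(1/3) = 1/12.
If it is in locker 4 (prior 1/4): the attendant has no choice, probability 1; weight (1/4)·1 = 1/4.
The weights sum to 1/3.
So P(the prize voucher in locker 4 | the attendant opened locker 1 and locker 3) = (1/4) / (1/3) = 3/4.

3/4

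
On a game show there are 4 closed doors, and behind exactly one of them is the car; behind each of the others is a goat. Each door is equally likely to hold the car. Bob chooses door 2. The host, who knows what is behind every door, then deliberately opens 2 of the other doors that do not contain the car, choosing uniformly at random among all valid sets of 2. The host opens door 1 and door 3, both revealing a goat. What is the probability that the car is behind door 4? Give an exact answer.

Condition on the true location of the car.
If it is behind either of doors 1 and 3 (prior 1/4 each): that door was opened and seen not to hold the prize — ruled out; weight (1/4)·0 = 0 each.
If it is behind door 2 (prior 1/4): the host has 3 equally likely choices, so probability 1/3; weight (1/4)·(1/3) = 1/12.
If it is behind door 4 (prior 1/4): the host has no choice, probability 1; weight (1/4)·1 = 1/4.
The weights sum to 1/3.
So P(the car behind door 4 | the host opened door 1 and door 3) = (1/4) / (1/3) = 3/4.

3/4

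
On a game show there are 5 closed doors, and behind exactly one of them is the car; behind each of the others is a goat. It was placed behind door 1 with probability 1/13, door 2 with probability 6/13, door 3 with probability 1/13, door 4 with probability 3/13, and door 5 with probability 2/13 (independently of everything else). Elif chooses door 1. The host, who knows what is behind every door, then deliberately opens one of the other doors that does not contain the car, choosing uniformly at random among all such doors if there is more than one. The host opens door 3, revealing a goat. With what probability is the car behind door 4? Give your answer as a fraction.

12/47

Condition on the true location of the car.
If it is behind door 1 (prior 1/13): the host has 4 equally likely choices, so probability 1/4; weight (1/13)·(1/4) = 1/52.
If it is behind door 2 (prior 6/13): the host has 3 equally likely choices, so probability 1/3; weight (6/13)·(1/3) = 2/13.
If it is behind door 3 (prior 1/13): the host opened door 3, so this case is ruled out; weight (1/13)·0 = 0.
If it is behind door 4 (prior 3/13): the host has 3 equally likely choices, so probability 1/3; weight (3/13)·(1/3) = 1/13.
If it is behind door 5 (prior 2/13): the host has 3 equally likely choices, so probability 1/3; weight (2/13)·(1/3) = 2/39.
The weights sum to 47/156.
So P(the car behind door 4 | the host opened door 3) = (1/13) / (47/156) = 12/47.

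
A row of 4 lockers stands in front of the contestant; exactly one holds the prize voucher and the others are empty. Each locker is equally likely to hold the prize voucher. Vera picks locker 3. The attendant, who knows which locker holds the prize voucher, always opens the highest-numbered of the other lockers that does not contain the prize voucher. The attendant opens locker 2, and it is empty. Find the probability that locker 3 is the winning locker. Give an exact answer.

Apply Bayes' rule, conditioning on where the prize voucher actually is.
If it is in either of lockers 1 and 3 (prior 1/4 each): the attendant would have opened locker 4 instead, probability 0; weight (1/4)·0 = 0 each.
If it is in locker 2 (prior 1/4): the attendant opened locker 2, so this case is ruled out; weight (1/4)·0 = 0.
If it is in locker 4 (prior 1/4): locker 2 is the highest-numbered option available, probability 1; weight (1/4)·1 = 1/4.
The weights sum to 1/4.
So P(the prize voucher in locker 3 | the attendant opened locker 2) = 0 / (1/4) = 0.

0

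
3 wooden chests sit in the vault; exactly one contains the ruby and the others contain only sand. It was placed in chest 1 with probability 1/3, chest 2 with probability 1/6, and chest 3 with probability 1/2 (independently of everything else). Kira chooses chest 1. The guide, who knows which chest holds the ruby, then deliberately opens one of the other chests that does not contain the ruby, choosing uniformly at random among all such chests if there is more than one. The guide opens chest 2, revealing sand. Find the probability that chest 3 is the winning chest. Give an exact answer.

3/4

Consider each possible location of the ruby in turn.
If it is in chest 1 (prior 1/3): the guide has 2 equally likely choices, so probability 1/2; weight (1/3)·(1/2) = 1/6.
If it is in chest 2 (prior 1/6): the guide opened chest 2, so this case is ruled out; weight (1/6)·0 = 0.
If it is in chest 3 (prior 1/2): the guide has no choice, probability 1; weight (1/2)·1 = 1/2.
The weights sum to 2/3.
So P(the ruby in chest 3 | the guide opened chest 2) = (1/2) / (2/3) = 3/4.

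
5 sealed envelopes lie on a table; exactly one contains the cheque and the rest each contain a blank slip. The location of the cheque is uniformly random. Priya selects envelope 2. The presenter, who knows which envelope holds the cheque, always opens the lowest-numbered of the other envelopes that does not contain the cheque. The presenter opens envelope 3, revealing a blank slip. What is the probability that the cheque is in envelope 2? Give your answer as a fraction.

Condition on the true location of the cheque.
If it is in envelope 1 (prior 1/5): envelope 3 is the lowest-numbered option available, probability 1; weight (1/5)·1 = 1/5.
If it is in any of envelopes 2, 4, and 5 (prior 1/5 each): the presenter would have opened envelope 1 instead, probability 0; weight (1/5)·0 = 0 each.
If it is in envelope 3 (prior 1/5): the presenter opened envelope 3, so this case is ruled out; weight (1/5)·0 = 0.
The weights sum to 1/5.
So P(the cheque in envelope 2 | the presenter opened envelope 3) = 0 / (1/5) = 0.

0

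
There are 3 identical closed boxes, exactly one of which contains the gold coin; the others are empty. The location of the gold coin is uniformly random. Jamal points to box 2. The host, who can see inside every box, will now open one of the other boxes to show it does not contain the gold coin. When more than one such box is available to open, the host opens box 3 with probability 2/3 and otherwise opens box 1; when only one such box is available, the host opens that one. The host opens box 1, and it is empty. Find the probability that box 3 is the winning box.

3/4

Apply Bayes' rule, conditioning on where the gold coin actually is.
If it is in box 1 (prior 1/3): the host opened box 1, so this case is ruled out; weight (1/3)·0 = 0.
If it is in box 2 (prior 1/3): box 3 is available but not opened, probability 1/3; weight (1/3)·(1/3) = 1/9.
If it is in box 3 (prior 1/3): only box 1 is available, probability 1; weight (1/3)·1 = 1/3.
The weights sum to 4/9.
So P(the gold coin in box 3 | the host opened box 1) = (1/3) / (4/9) = 3/4.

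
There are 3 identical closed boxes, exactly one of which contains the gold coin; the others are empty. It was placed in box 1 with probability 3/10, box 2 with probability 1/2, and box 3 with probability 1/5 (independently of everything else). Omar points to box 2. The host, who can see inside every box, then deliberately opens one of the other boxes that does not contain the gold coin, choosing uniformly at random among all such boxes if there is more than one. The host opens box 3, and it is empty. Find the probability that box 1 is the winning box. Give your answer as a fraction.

6/11

Consider each possible location of the gold coin in turn.
If it is in box 1 (prior 3/10): the host has no choice, probability 1; weight (3/10)·1 = 3/10.
If it is in box 2 (prior 1/2): the host has 2 equally likely choices, so probability 1/2; weight (1/2)·(1/2) = 1/4.
If it is in box 3 (prior 1/5): the host opened box 3, so this case is ruled out; weight (1/5)·0 = 0.
The weights sum to 11/20.
So P(the gold coin in box 1 | the host opened box 3) = (3/10) / (11/20) = 6/11.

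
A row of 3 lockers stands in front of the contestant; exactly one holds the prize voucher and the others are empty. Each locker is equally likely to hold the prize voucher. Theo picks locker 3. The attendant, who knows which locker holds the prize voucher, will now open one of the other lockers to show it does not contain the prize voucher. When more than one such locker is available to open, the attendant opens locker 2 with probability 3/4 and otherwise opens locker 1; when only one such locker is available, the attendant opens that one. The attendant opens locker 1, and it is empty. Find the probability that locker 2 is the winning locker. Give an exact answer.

Apply Bayes' rule, conditioning on where the prize voucher actually is.
If it is in locker 1 (prior 1/3): the attendant opened locker 1, so this case is ruled out; weight (1/3)·0 = 0.
If it is in locker 2 (prior 1/3): only locker 1 is available, probability 1; weight (1/3)·1 = 1/3.
If it is in locker 3 (prior 1/3): locker 2 is available but not opened, probability 1/4; weight (1/3)·(1/4) = 1/12.
The weights sum to 5/12.
So P(the prize voucher in locker 2 | the attendant opened locker 1) = (1/3) / (5/12) = 4/5.

4/5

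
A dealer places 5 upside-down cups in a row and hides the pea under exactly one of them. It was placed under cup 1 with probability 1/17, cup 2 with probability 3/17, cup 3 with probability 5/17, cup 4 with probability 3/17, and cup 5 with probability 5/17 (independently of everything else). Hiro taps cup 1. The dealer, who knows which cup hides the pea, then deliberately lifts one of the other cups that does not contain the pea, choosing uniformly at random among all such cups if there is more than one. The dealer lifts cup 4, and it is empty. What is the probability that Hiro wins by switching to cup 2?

12/55

Apply Bayes' rule, conditioning on where the pea actually is.
If it is under cup 1 (prior 1/17): the dealer has 4 equally likely choices, so probability 1/4; weight (1/17)·(1/4) = 1/68.
If it is under cup 2 (prior 3/17): the dealer has 3 equally likely choices, so probability 1/3; weight (3/17)·(1/3) = 1/17.
If it is under either of cups 3 and 5 (prior 5/17 each): the dealer has 3 equally likely choices, so probability 1/3; weight (5/17)·(1/3) = 5/51 each.
If it is under cup 4 (prior 3/17): the dealer opened cup 4, so this case is ruled out; weight (3/17)·0 = 0.
The weights sum to 55/204.
So P(the pea under cup 2 | the dealer opened cup 4) = (1/17) / (55/204) = 12/55.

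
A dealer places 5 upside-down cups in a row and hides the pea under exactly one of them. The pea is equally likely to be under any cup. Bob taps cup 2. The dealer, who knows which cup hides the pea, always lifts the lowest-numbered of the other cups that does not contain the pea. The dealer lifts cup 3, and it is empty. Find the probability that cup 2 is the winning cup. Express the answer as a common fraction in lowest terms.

Consider each possible location of the pea in turn.
If it is under cup 1 (prior 1/5): cup 3 is the lowest-numbered option available, probability 1; weight (1/5)·1 = 1/5.
If it is under any of cups 2, 4, and 5 (prior 1/5 each): the dealer would have opened cup 1 instead, probability 0; weight (1/5)·0 = 0 each.
If it is under cup 3 (prior 1/5): the dealer opened cup 3, so this case is ruled out; weight (1/5)·0 = 0.
The weights sum to 1/5.
So P(the pea under cup 2 | the dealer opened cup 3) = 0 / (1/5) = 0.

0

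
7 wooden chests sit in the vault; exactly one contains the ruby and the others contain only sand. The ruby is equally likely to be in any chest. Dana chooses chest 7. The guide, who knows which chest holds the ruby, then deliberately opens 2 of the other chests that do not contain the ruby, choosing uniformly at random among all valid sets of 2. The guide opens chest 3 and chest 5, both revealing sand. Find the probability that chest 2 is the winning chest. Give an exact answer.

3/14

Condition on the true location of the ruby.
If it is in any of chests 1, 2, 4, and 6 (prior 1/7 each): the guide has 10 equally likely choices, so probability 1/10; weight (1/7)·(1/10) = 1/70 each.
If it is in either of chests 3 and 5 (prior 1/7 each): that chest was opened and seen not to hold the prize — ruled out; weight (1/7)·0 = 0 each.
If it is in chest 7 (prior 1/7): the guide has 15 equally likely choices, so probability 1/15; weight (1/7)·(1/15) = 1/105.
The weights sum to 1/15.
So P(the ruby in chest 2 | the guide opened chest 3 and chest 5) = (1/70) / (1/15) = 3/14.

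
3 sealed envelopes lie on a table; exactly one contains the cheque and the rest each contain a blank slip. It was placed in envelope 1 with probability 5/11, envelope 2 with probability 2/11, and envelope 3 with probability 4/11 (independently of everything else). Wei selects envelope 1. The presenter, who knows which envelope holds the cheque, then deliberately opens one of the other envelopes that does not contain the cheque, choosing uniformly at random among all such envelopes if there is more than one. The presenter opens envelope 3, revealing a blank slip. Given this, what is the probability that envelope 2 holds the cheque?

4/9

Apply Bayes' rule, conditioning on where the cheque actually is.
If it is in envelope 1 (prior 5/11): the presenter has 2 equally likely choices, so probability 1/2; weight (5/11)·(1/2) = 5/22.
If it is in envelope 2 (prior 2/11): the presenter has no choice, probability 1; weight (2/11)·1 = 2/11.
If it is in envelope 3 (prior 4/11): the presenter opened envelope 3, so this case is ruled out; weight (4/11)·0 = 0.
The weights sum to 9/22.
So P(the cheque in envelope 2 | the presenter opened envelope 3) = (2/11) / (9/22) = 4/9.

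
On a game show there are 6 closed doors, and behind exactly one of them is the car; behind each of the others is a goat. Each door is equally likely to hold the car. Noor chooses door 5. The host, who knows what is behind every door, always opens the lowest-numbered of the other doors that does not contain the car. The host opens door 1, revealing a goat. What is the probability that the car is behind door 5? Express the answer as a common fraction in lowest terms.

Consider each possible location of the car in turn.
If it is behind door 1 (prior 1/6): the host opened door 1, so this case is ruled out; weight (1/6)·0 = 0.
If it is behind any of doors 2, 3, 4, 5, and 6 (prior 1/6 each): door 1 is the lowest-numbered option available, probability 1; weight (1/6)·1 = 1/6 each.
The weights sum to 5/6.
So P(the car behind door 5 | the host opened door 1) = (1/6) / (5/6) = 1/5.

1/5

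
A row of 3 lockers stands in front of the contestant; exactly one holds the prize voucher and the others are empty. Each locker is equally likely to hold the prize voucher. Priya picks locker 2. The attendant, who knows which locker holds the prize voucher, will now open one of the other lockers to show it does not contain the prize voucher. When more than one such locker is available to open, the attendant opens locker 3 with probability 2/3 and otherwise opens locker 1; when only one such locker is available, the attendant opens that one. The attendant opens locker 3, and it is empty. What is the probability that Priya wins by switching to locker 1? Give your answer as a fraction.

3/5

Consider each possible location of the prize voucher in turn.
If it is in locker 1 (prior 1/3): only locker 3 is available, probability 1; weight (1/3)·1 = 1/3.
If it is in locker 2 (prior 1/3): locker 3 is available, opened with probability 2/3; weight (1/3)·(2/3) = 2/9.
If it is in locker 3 (prior 1/3): the attendant opened locker 3, so this case is ruled out; weight (1/3)·0 = 0.
The weights sum to 5/9.
So P(the prize voucher in locker 1 | the attendant opened locker 3) = (1/3) / (5/9) = 3/5.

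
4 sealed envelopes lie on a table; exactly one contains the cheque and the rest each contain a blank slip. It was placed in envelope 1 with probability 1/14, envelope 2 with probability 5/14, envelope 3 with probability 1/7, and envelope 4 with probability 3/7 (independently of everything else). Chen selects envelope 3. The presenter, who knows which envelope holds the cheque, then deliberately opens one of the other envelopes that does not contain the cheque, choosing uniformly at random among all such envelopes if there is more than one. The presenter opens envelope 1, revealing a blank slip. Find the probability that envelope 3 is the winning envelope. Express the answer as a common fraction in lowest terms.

Condition on the true location of the cheque.
If it is in envelope 1 (prior 1/14): the presenter opened envelope 1, so this case is ruled out; weight (1/14)·0 = 0.
If it is in envelope 2 (prior 5/14): the presenter has 2 equally likely choices, so probability 1/2; weight (5/14)·(1/2) = 5/28.
If it is in envelope 3 (prior 1/7): the presenter has 3 equally likely choices, so probability 1/3; weight (1/7)·(1/3) = 1/21.
If it is in envelope 4 (prior 3/7): the presenter has 2 equally likely choices, so probability 1/2; weight (3/7)·(1/2) = 3/14.
The weights sum to 37/84.
So P(the cheque in envelope 3 | the presenter opened envelope 1) = (1/21) / (37/84) = 4/37.

4/37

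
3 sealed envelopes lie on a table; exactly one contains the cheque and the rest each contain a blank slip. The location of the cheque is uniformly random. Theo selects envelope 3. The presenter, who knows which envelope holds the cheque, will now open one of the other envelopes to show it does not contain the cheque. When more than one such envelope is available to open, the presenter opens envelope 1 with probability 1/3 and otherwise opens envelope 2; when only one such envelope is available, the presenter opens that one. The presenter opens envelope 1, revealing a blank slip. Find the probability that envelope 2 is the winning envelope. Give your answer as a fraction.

3/4

Apply Bayes' rule, conditioning on where the cheque actually is.
If it is in envelope 1 (prior 1/3): the presenter opened envelope 1, so this case is ruled out; weight (1/3)·0 = 0.
If it is in envelope 2 (prior 1/3): only envelope 1 is available, probability 1; weight (1/3)·1 = 1/3.
If it is in envelope 3 (prior 1/3): envelope 1 is available, opened with probability 1/3; weight (1/3)·(1/3) = 1/9.
The weights sum to 4/9.
So P(the cheque in envelope 2 | the presenter opened envelope 1) = (1/3) / (4/9) = 3/4.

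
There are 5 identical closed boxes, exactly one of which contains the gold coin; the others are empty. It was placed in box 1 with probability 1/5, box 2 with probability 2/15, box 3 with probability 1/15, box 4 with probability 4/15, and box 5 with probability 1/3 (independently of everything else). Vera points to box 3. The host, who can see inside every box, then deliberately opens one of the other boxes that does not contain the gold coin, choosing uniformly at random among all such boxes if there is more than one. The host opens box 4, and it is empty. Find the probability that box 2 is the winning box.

Apply Bayes' rule, conditioning on where the gold coin actually is.
If it is in box 1 (prior 1/5): the host has 3 equally likely choices, so probability 1/3; weight (1/5)·(1/3) = 1/15.
If it is in box 2 (prior 2/15): the host has 3 equally likely choices, so probability 1/3; weight (2/15)·(1/3) = 2/45.
If it is in box 3 (prior 1/15): the host has 4 equally likely choices, so probability 1/4; weight (1/15)·(1/4) = 1/60.
If it is in box 4 (prior 4/15): the host opened box 4, so this case is ruled out; weight (4/15)·0 = 0.
If it is in box 5 (prior 1/3): the host has 3 equally likely choices, so probability 1/3; weight (1/3)·(1/3) = 1/9.
The weights sum to 43/180.
So P(the gold coin in box 2 | the host opened box 4) = (2/45) / (43/180) = 8/43.

8/43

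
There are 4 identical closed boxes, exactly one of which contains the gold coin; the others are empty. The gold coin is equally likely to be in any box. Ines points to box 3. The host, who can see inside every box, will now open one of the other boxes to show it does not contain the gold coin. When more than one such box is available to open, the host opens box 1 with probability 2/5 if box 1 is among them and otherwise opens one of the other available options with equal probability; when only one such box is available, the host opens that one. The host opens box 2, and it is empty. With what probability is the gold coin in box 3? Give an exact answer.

3/14

Consider each possible location of the gold coin in turn.
If it is in box 1 (prior 1/4): box 1 holds the prize so is unavailable; the host chooses uniformly among the 2 others, probability 1/2; weight (1/4)·(1/2) = 1/8.
If it is in box 2 (prior 1/4): the host opened box 2, so this case is ruled out; weight (1/4)·0 = 0.
If it is in box 3 (prior 1/4): box 1 is available but not opened; box 2 gets probability (1 − 2/5)/2 = 3/10; weight (1/4)·(3/10) = 3/40.
If it is in box 4 (prior 1/4): box 1 is available but not opened, probability 3/5; weight (1/4)·(3/5) = 3/20.
The weights sum to 7/20.
So P(the gold coin in box 3 | the host opened box 2) = (3/40) / (7/20) = 3/14.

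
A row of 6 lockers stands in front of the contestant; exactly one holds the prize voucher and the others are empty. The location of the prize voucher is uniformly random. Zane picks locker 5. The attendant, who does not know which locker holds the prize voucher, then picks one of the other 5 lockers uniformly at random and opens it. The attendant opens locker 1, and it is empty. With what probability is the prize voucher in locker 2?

1/5

Apply Bayes' rule, conditioning on where the prize voucher actually is.
If it is in locker 1 (prior 1/6): the attendant opened locker 1, so this case is ruled out; weight (1/6)·0 = 0.
If it is in any of lockers 2, 3, 4, 5, and 6 (prior 1/6 each): the attendant picks locker 1 with probability 1/5 regardless, and it is not the prize; weight (1/6)·(1/5) = 1/30 each.
The weights sum to 1/6.
So P(the prize voucher in locker 2 | the attendant opened locker 1) = (1/30) / (1/6) = 1/5.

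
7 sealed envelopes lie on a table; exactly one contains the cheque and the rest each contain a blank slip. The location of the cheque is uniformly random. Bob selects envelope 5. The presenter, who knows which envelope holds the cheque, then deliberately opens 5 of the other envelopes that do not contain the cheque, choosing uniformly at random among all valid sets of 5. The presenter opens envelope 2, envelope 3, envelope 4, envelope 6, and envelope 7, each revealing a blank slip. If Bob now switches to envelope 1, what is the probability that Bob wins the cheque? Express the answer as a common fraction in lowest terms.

6/7

Consider each possible location of the cheque in turn.
If it is in envelope 1 (prior 1/7): the presenter has no choice, probability 1; weight (1/7)·1 = 1/7.
If it is in any of envelopes 2, 3, 4, 6, and 7 (prior 1/7 each): that envelope was opened and seen not to hold the prize — ruled out; weight (1/7)·0 = 0 each.
If it is in envelope 5 (prior 1/7): the presenter has 6 equally likely choices, so probability 1/6; weight (1/7)·(1/6) = 1/42.
The weights sum to 1/6.
So P(the cheque in envelope 1 | the presenter opened envelope 2, envelope 3, envelope 4, envelope 6, and envelope 7) = (1/7) / (1/6) = 6/7.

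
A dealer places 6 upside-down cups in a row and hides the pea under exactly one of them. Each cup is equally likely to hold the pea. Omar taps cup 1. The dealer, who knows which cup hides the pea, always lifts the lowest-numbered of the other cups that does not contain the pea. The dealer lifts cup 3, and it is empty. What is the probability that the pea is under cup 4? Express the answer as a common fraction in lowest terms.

Apply Bayes' rule, conditioning on where the pea actually is.
If it is under any of cups 1, 4, 5, and 6 (prior 1/6 each): the dealer would have opened cup 2 instead, probability 0; weight (1/6)·0 = 0 each.
If it is under cup 2 (prior 1/6): cup 3 is the lowest-numbered option available, probability 1; weight (1/6)·1 = 1/6.
If it is under cup 3 (prior 1/6): the dealer opened cup 3, so this case is ruled out; weight (1/6)·0 = 0.
The weights sum to 1/6.
So P(the pea under cup 4 | the dealer opened cup 3) = 0 / (1/6) = 0.

0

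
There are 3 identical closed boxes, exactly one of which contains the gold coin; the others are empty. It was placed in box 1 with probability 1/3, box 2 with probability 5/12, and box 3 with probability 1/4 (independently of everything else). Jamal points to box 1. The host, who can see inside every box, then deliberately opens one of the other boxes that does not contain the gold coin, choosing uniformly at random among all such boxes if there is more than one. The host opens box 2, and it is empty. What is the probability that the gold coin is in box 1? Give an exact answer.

2/5

Apply Bayes' rule, conditioning on where the gold coin actually is.
If it is in box 1 (prior 1/3): the host has 2 equally likely choices, so probability 1/2; weight (1/3)·(1/2) = 1/6.
If it is in box 2 (prior 5/12): the host opened box 2, so this case is ruled out; weight (5/12)·0 = 0.
If it is in box 3 (prior 1/4): the host has no choice, probability 1; weight (1/4)·1 = 1/4.
The weights sum to 5/12.
So P(the gold coin in box 1 | the host opened box 2) = (1/6) / (5/12) = 2/5.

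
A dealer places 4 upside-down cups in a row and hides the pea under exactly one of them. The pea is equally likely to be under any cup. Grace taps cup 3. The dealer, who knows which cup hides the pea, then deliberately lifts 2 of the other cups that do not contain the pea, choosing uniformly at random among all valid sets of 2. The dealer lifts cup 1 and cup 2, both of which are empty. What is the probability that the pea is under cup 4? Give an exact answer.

Consider each possible location of the pea in turn.
If it is under either of cups 1 and 2 (prior 1/4 each): that cup was opened and seen not to hold the prize — ruled out; weight (1/4)·0 = 0 each.
If it is under cup 3 (prior 1/4): the dealer has 3 equally likely choices, so probability 1/3; weight (1/4)·(1/3) = 1/12.
If it is under cup 4 (prior 1/4): the dealer has no choice, probability 1; weight (1/4)·1 = 1/4.
The weights sum to 1/3.
So P(the pea under cup 4 | the dealer opened cup 1 and cup 2) = (1/4) / (1/3) = 3/4.

3/4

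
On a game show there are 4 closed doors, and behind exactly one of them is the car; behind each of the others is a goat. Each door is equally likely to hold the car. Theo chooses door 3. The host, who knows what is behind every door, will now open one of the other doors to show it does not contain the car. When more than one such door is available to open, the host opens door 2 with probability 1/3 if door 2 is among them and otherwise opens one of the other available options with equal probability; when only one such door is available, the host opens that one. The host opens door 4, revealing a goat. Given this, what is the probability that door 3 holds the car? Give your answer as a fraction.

Condition on the true location of the car.
If it is behind door 1 (prior 1/4): door 2 is available but not opened, probability 2/3; weight (1/4)·(2/3) = 1/6.
If it is behind door 2 (prior 1/4): door 2 holds the prize so is unavailable; the host chooses uniformly among the 2 others, probability 1/2; weight (1/4)·(1/2) = 1/8.
If it is behind door 3 (prior 1/4): door 2 is available but not opened; door 4 gets probability (1 − 1/3)/2 = 1/3; weight (1/4)·(1/3) = 1/12.
If it is behind door 4 (prior 1/4): the host opened door 4, so this case is ruled out; weight (1/4)·0 = 0.
The weights sum to 3/8.
So P(the car behind door 3 | the host opened door 4) = (1/12) / (3/8) = 2/9.

2/9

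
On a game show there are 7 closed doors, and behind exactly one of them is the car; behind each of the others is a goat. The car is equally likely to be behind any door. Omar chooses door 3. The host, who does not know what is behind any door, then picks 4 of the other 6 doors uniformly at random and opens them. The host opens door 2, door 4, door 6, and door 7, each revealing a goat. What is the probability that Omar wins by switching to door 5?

Because the host chose which doors to open without knowing where the car is, the choice is independent of the prize location. Learning that none of the 4 opened doors holds the car simply rules out those 4 locations and leaves the remaining 3 doors still equally likely by symmetry.
So P(the car behind door 5) = 1/3.

1/3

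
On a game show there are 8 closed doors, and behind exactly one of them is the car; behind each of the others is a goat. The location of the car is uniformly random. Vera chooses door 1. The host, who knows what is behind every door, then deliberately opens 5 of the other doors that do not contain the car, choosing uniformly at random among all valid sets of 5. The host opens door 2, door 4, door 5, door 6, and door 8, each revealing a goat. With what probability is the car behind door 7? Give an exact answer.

Apply Bayes' rule, conditioning on where the car actually is.
If it is behind door 1 (prior 1/8): the host has 21 equally likely choices, so probability 1/21; weight (1/8)·(1/21) = 1/168.
If it is behind any of doors 2, 4, 5, 6, and 8 (prior 1/8 each): that door was opened and seen not to hold the prize — ruled out; weight (1/8)·0 = 0 each.
If it is behind either of doors 3 and 7 (prior 1/8 each): the host has 6 equally likely choices, so probability 1/6; weight (1/8)·(1/6) = 1/48 each.
The weights sum to 1/21.
So P(the car behind door 7 | the host opened door 2, door 4, door 5, door 6, and door 8) = (1/48) / (1/21) = 7/16.

7/16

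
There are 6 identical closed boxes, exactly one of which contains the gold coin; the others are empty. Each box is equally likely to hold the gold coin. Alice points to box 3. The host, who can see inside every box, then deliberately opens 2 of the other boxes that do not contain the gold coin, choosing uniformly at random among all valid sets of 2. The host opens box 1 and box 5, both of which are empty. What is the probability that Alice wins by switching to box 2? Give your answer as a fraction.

5/18

Apply Bayes' rule, conditioning on where the gold coin actually is.
If it is in either of boxes 1 and 5 (prior 1/6 each): that box was opened and seen not to hold the prize — ruled out; weight (1/6)·0 = 0 each.
If it is in any of boxes 2, 4, and 6 (prior 1/6 each): the host has 6 equally likely choices, so probability 1/6; weight (1/6)·(1/6) = 1/36 each.
If it is in box 3 (prior 1/6): the host has 10 equally likely choices, so probability 1/10; weight (1/6)·(1/10) = 1/60.
The weights sum to 1/10.
So P(the gold coin in box 2 | the host opened box 1 and box 5) = (1/36) / (1/10) = 5/18.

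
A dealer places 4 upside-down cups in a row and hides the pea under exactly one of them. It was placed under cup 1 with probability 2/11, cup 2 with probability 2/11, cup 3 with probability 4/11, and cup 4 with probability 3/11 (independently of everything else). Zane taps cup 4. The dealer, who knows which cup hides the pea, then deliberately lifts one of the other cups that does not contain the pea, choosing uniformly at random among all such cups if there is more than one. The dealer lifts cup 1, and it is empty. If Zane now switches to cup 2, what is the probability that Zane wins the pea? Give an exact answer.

1/4

Consider each possible location of the pea in turn.
If it is under cup 1 (prior 2/11): the dealer opened cup 1, so this case is ruled out; weight (2/11)·0 = 0.
If it is under cup 2 (prior 2/11): the dealer has 2 equally likely choices, so probability 1/2; weight (2/11)·(1/2) = 1/11.
If it is under cup 3 (prior 4/11): the dealer has 2 equally likely choices, so probability 1/2; weight (4/11)·(1/2) = 2/11.
If it is under cup 4 (prior 3/11): the dealer has 3 equally likely choices, so probability 1/3; weight (3/11)·(1/3) = 1/11.
The weights sum to 4/11.
So P(the pea under cup 2 | the dealer opened cup 1) = (1/11) / (4/11) = 1/4.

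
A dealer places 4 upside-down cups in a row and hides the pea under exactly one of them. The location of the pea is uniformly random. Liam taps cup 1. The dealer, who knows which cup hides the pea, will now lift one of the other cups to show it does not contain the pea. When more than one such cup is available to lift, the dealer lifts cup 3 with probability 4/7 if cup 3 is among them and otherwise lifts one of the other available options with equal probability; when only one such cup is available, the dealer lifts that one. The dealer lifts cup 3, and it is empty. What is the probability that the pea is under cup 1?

Consider each possible location of the pea in turn.
If it is under any of cups 1, 2, and 4 (prior 1/4 each): cup 3 is available, opened with probability 4/7; weight (1/4)·(4/7) = 1/7 each.
If it is under cup 3 (prior 1/4): the dealer opened cup 3, so this case is ruled out; weight (1/4)·0 = 0.
The weights sum to 3/7.
So P(the pea under cup 1 | the dealer opened cup 3) = (1/7) / (3/7) = 1/3.

1/3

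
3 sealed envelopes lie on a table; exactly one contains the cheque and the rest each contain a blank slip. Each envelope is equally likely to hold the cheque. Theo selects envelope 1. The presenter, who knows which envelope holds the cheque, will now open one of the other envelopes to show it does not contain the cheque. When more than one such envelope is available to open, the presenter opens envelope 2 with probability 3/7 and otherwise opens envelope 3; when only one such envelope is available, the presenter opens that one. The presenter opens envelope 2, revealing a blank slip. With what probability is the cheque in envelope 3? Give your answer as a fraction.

Consider each possible location of the cheque in turn.
If it is in envelope 1 (prior 1/3): envelope 2 is available, opened with probability 3/7; weight (1/3)·(3/7) = 1/7.
If it is in envelope 2 (prior 1/3): the presenter opened envelope 2, so this case is ruled out; weight (1/3)·0 = 0.
If it is in envelope 3 (prior 1/3): only envelope 2 is available, probability 1; weight (1/3)·1 = 1/3.
The weights sum to 10/21.
So P(the cheque in envelope 3 | the presenter opened envelope 2) = (1/3) / (10/21) = 7/10.

7/10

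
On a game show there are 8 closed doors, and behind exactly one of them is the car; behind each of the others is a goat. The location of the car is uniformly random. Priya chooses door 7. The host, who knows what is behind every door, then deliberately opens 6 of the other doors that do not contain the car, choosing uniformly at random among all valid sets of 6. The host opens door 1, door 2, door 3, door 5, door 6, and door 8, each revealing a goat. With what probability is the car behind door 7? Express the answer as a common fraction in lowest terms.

1/8

Condition on the true location of the car.
If it is behind any of doors 1, 2, 3, 5, 6, and 8 (prior 1/8 each): that door was opened and seen not to hold the prize — ruled out; weight (1/8)·0 = 0 each.
If it is behind door 4 (prior 1/8): the host has no choice, probability 1; weight (1/8)·1 = 1/8.
If it is behind door 7 (prior 1/8): the host has 7 equally likely choices, so probability 1/7; weight (1/8)·(1/7) = 1/56.
The weights sum to 1/7.
So P(the car behind door 7 | the host opened door 1, door 2, door 3, door 5, door 6, and door 8) = (1/56) / (1/7) = 1/8.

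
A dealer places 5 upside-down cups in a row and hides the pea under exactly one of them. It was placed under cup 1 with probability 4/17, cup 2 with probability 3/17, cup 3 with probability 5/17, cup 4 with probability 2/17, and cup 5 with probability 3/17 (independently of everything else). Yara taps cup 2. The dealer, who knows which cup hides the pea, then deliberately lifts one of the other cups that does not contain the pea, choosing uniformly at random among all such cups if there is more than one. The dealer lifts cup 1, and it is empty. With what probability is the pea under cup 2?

9/49

Apply Bayes' rule, conditioning on where the pea actually is.
If it is under cup 1 (prior 4/17): the dealer opened cup 1, so this case is ruled out; weight (4/17)·0 = 0.
If it is under cup 2 (prior 3/17): the dealer has 4 equally likely choices, so probability 1/4; weight (3/17)·(1/4) = 3/68.
If it is under cup 3 (prior 5/17): the dealer has 3 equally likely choices, so probability 1/3; weight (5/17)·(1/3) = 5/51.
If it is under cup 4 (prior 2/17): the dealer has 3 equally likely choices, so probability 1/3; weight (2/17)·(1/3) = 2/51.
If it is under cup 5 (prior 3/17): the dealer has 3 equally likely choices, so probability 1/3; weight (3/17)·(1/3) = 1/17.
The weights sum to 49/204.
So P(the pea under cup 2 | the dealer opened cup 1) = (3/68) / (49/204) = 9/49.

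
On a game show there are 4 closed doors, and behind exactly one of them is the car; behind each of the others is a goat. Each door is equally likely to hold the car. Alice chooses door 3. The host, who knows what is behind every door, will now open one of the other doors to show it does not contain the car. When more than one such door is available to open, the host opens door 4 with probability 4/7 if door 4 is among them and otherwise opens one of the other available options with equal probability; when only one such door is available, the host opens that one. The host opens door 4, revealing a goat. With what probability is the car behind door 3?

1/3

Condition on the true location of the car.
If it is behind any of doors 1, 2, and 3 (prior 1/4 each): door 4 is available, opened with probability 4/7; weight (1/4)·(4/7) = 1/7 each.
If it is behind door 4 (prior 1/4): the host opened door 4, so this case is ruled out; weight (1/4)·0 = 0.
The weights sum to 3/7.
So P(the car behind door 3 | the host opened door 4) = (1/7) / (3/7) = 1/3.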